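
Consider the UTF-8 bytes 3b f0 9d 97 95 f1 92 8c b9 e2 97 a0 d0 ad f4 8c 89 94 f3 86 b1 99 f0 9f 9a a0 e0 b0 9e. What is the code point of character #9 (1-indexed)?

U+0C1E

Offset 0: leading byte 0x3B = 00111011 → 1-byte char #1 = 3B.
Offset 1: leading byte 0xF0 = 11110000 → 4-byte char #2 = F0 9D 97 95.
Offset 5: leading byte 0xF1 = 11110001 → 4-byte char #3 = F1 92 8C B9.
Offset 9: leading byte 0xE2 = 11100010 → 3-byte char #4 = E2 97 A0.
Offset 12: leading byte 0xD0 = 11010000 → 2-byte char #5 = D0 AD.
Offset 14: leading byte 0xF4 = 11110100 → 4-byte char #6 = F4 8C 89 94.
Offset 18: leading byte 0xF3 = 11110011 → 4-byte char #7 = F3 86 B1 99.
Offset 22: leading byte 0xF0 = 11110000 → 4-byte char #8 = F0 9F 9A A0.
Offset 26: leading byte 0xE0 = 11100000 → 3-byte char #9 = E0 B0 9E.
Leading byte 0xE0 = 11100000 matches 1110xxxx → 3-byte sequence.
Byte 1: 0xE0 = 11100000, payload 0000 (4 bits).
Byte 2: 0xB0 = 10110000 (10xxxxxx ✓), payload 110000.
Byte 3: 0x9E = 10011110 (10xxxxxx ✓), payload 011110.
Concatenate: 0000110000011110 = 0xC1E (16 bits → U+0C1E).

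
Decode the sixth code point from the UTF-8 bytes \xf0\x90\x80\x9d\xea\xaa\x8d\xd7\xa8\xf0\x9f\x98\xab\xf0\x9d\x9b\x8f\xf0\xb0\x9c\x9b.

Offset 0: leading byte 0xF0 = 11110000 → 4-byte char #1 = F0 90 80 9D.
Offset 4: leading byte 0xEA = 11101010 → 3-byte char #2 = EA AA 8D.
Offset 7: leading byte 0xD7 = 11010111 → 2-byte char #3 = D7 A8.
Offset 9: leading byte 0xF0 = 11110000 → 4-byte char #4 = F0 9F 98 AB.
Offset 13: leading byte 0xF0 = 11110000 → 4-byte char #5 = F0 9D 9B 8F.
Offset 17: leading byte 0xF0 = 11110000 → 4-byte char #6 = F0 B0 9C 9B.
Leading byte 0xF0 = 11110000 matches 11110xxx → 4-byte sequence.
Byte 1: 0xF0 = 11110000, payload 000 (3 bits).
Byte 2: 0xB0 = 10110000 (10xxxxxx ✓), payload 110000.
Byte 3: 0x9C = 10011100 (10xxxxxx ✓), payload 011100.
Byte 4: 0x9B = 10011011 (10xxxxxx ✓), payload 011011.
Concatenate: 000110000011100011011 = 0x3071B (21 bits → U+3071B).

U+3071B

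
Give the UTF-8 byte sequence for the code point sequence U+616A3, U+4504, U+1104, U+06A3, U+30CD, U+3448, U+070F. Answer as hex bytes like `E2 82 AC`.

U+616A3: 4-byte form → F1 A1 9A A3.
U+4504: 3-byte form → E4 94 84.
U+1104: 3-byte form → E1 84 84.
U+06A3: 2-byte form → DA A3.
U+30CD: 3-byte form → E3 83 8D.
U+3448: 3-byte form → E3 91 88.
U+070F: 2-byte form → DC 8F.
Concatenated (20 bytes): F1 A1 9A A3 E4 94 84 E1 84 84 DA A3 E3 83 8D E3 91 88 DC 8F.

F1 A1 9A A3 E4 94 84 E1 84 84 DA A3 E3 83 8D E3 91 88 DC 8F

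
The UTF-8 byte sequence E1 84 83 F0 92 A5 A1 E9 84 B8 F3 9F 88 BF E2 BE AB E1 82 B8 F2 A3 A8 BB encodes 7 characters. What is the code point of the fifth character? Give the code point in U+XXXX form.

U+2FAB

Offset 0: leading byte 0xE1 = 11100001 → 3-byte char #1 = E1 84 83.
Offset 3: leading byte 0xF0 = 11110000 → 4-byte char #2 = F0 92 A5 A1.
Offset 7: leading byte 0xE9 = 11101001 → 3-byte char #3 = E9 84 B8.
Offset 10: leading byte 0xF3 = 11110011 → 4-byte char #4 = F3 9F 88 BF.
Offset 14: leading byte 0xE2 = 11100010 → 3-byte char #5 = E2 BE AB.
Leading byte 0xE2 = 11100010 matches 1110xxxx → 3-byte sequence.
Byte 1: 0xE2 = 11100010, payload 0010 (4 bits).
Byte 2: 0xBE = 10111110 (10xxxxxx ✓), payload 111110.
Byte 3: 0xAB = 10101011 (10xxxxxx ✓), payload 101011.
Concatenate: 0010111110101011 = 0x2FAB (16 bits → U+2FAB).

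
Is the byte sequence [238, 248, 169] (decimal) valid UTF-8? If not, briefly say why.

Leading byte 0xEE = 11101110 → 3-byte form.
Byte 2 is 0xF8 = 11111000, which is not 10xxxxxx — expected a continuation byte.

invalid (non-continuation byte where continuation expected)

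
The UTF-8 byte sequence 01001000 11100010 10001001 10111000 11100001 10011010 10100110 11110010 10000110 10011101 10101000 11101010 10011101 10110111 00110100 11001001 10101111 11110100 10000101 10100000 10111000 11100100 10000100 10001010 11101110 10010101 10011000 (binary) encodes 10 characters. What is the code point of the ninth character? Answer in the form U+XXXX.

U+410A

Offset 0: leading byte 0x48 = 01001000 → 1-byte char #1 = 48.
Offset 1: leading byte 0xE2 = 11100010 → 3-byte char #2 = E2 89 B8.
Offset 4: leading byte 0xE1 = 11100001 → 3-byte char #3 = E1 9A A6.
Offset 7: leading byte 0xF2 = 11110010 → 4-byte char #4 = F2 86 9D A8.
Offset 11: leading byte 0xEA = 11101010 → 3-byte char #5 = EA 9D B7.
Offset 14: leading byte 0x34 = 00110100 → 1-byte char #6 = 34.
Offset 15: leading byte 0xC9 = 11001001 → 2-byte char #7 = C9 AF.
Offset 17: leading byte 0xF4 = 11110100 → 4-byte char #8 = F4 85 A0 B8.
Offset 21: leading byte 0xE4 = 11100100 → 3-byte char #9 = E4 84 8A.
Leading byte 0xE4 = 11100100 matches 1110xxxx → 3-byte sequence.
Byte 1: 0xE4 = 11100100, payload 0100 (4 bits).
Byte 2: 0x84 = 10000100 (10xxxxxx ✓), payload 000100.
Byte 3: 0x8A = 10001010 (10xxxxxx ✓), payload 001010.
Concatenate: 0100000100001010 = 0x410A (16 bits → U+410A).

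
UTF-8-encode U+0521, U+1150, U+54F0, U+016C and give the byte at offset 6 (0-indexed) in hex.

0x93

U+0521 → 2-byte form D4 A1 at offsets 0–1.
U+1150 → 3-byte form E1 85 90 at offsets 2–4.
U+54F0 → 3-byte form E5 93 B0 at offsets 5–7.
Offset 6 falls in char 3's range; it's byte 2 of E5 93 B0 = 0x93.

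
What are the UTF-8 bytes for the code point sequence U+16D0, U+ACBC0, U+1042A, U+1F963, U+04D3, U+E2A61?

U+16D0: 3-byte form → E1 9B 90.
U+ACBC0: 4-byte form → F2 AC AF 80.
U+1042A: 4-byte form → F0 90 90 AA.
U+1F963: 4-byte form → F0 9F A5 A3.
U+04D3: 2-byte form → D3 93.
U+E2A61: 4-byte form → F3 A2 A9 A1.
Concatenated (21 bytes): E1 9B 90 F2 AC AF 80 F0 90 90 AA F0 9F A5 A3 D3 93 F3 A2 A9 A1.

E1 9B 90 F2 AC AF 80 F0 90 90 AA F0 9F A5 A3 D3 93 F3 A2 A9 A1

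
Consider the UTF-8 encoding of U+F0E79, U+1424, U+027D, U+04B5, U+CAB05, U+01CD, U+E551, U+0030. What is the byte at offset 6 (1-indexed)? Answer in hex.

0x90

1-indexed offset 6 is 0-indexed offset 5.
U+F0E79 → 4-byte form F3 B0 B9 B9 at offsets 0–3.
U+1424 → 3-byte form E1 90 A4 at offsets 4–6.
Offset 5 falls in char 2's range; it's byte 2 of E1 90 A4 = 0x90.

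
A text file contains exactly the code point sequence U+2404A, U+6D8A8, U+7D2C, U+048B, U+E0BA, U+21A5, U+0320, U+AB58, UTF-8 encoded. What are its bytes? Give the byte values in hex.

U+2404A: 4-byte form → F0 A4 81 8A.
U+6D8A8: 4-byte form → F1 AD A2 A8.
U+7D2C: 3-byte form → E7 B4 AC.
U+048B: 2-byte form → D2 8B.
U+E0BA: 3-byte form → EE 82 BA.
U+21A5: 3-byte form → E2 86 A5.
U+0320: 2-byte form → CC A0.
U+AB58: 3-byte form → EA AD 98.
Concatenated (24 bytes): F0 A4 81 8A F1 AD A2 A8 E7 B4 AC D2 8B EE 82 BA E2 86 A5 CC A0 EA AD 98.

F0 A4 81 8A F1 AD A2 A8 E7 B4 AC D2 8B EE 82 BA E2 86 A5 CC A0 EA AD 98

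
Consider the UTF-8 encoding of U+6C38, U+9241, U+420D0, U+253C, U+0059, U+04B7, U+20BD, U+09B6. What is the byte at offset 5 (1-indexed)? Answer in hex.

1-indexed offset 5 is 0-indexed offset 4.
U+6C38 → 3-byte form E6 B0 B8 at offsets 0–2.
U+9241 → 3-byte form E9 89 81 at offsets 3–5.
Offset 4 falls in char 2's range; it's byte 2 of E9 89 81 = 0x89.

0x89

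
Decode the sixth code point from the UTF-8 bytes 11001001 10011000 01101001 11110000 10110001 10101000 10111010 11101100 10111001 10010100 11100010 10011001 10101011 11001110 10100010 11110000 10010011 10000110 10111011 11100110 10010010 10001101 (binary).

U+03A2

Offset 0: leading byte 0xC9 = 11001001 → 2-byte char #1 = C9 98.
Offset 2: leading byte 0x69 = 01101001 → 1-byte char #2 = 69.
Offset 3: leading byte 0xF0 = 11110000 → 4-byte char #3 = F0 B1 A8 BA.
Offset 7: leading byte 0xEC = 11101100 → 3-byte char #4 = EC B9 94.
Offset 10: leading byte 0xE2 = 11100010 → 3-byte char #5 = E2 99 AB.
Offset 13: leading byte 0xCE = 11001110 → 2-byte char #6 = CE A2.
Leading byte 0xCE = 11001110 matches 110xxxxx → 2-byte sequence.
Byte 1: 0xCE = 11001110, payload 01110 (5 bits).
Byte 2: 0xA2 = 10100010 (10xxxxxx ✓), payload 100010.
Concatenate: 01110100010 = 0x3A2 (11 bits → U+03A2).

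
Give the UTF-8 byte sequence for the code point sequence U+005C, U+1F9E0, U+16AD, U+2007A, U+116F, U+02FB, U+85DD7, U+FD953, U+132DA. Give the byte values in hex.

5C F0 9F A7 A0 E1 9A AD F0 A0 81 BA E1 85 AF CB BB F2 85 B7 97 F3 BD A5 93 F0 93 8B 9A

U+005C: 1-byte form → 5C.
U+1F9E0: 4-byte form → F0 9F A7 A0.
U+16AD: 3-byte form → E1 9A AD.
U+2007A: 4-byte form → F0 A0 81 BA.
U+116F: 3-byte form → E1 85 AF.
U+02FB: 2-byte form → CB BB.
U+85DD7: 4-byte form → F2 85 B7 97.
U+FD953: 4-byte form → F3 BD A5 93.
U+132DA: 4-byte form → F0 93 8B 9A.
Concatenated (29 bytes): 5C F0 9F A7 A0 E1 9A AD F0 A0 81 BA E1 85 AF CB BB F2 85 B7 97 F3 BD A5 93 F0 93 8B 9A.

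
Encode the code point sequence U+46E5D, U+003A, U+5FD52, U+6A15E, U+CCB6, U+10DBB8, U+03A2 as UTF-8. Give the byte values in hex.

U+46E5D: 4-byte form → F1 86 B9 9D.
U+003A: 1-byte form → 3A.
U+5FD52: 4-byte form → F1 9F B5 92.
U+6A15E: 4-byte form → F1 AA 85 9E.
U+CCB6: 3-byte form → EC B2 B6.
U+10DBB8: 4-byte form → F4 8D AE B8.
U+03A2: 2-byte form → CE A2.
Concatenated (22 bytes): F1 86 B9 9D 3A F1 9F B5 92 F1 AA 85 9E EC B2 B6 F4 8D AE B8 CE A2.

F1 86 B9 9D 3A F1 9F B5 92 F1 AA 85 9E EC B2 B6 F4 8D AE B8 CE A2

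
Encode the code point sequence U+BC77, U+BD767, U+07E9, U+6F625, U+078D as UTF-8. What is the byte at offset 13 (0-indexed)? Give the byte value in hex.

0xDE

U+BC77 → 3-byte form EB B1 B7 at offsets 0–2.
U+BD767 → 4-byte form F2 BD 9D A7 at offsets 3–6.
U+07E9 → 2-byte form DF A9 at offsets 7–8.
U+6F625 → 4-byte form F1 AF 98 A5 at offsets 9–12.
U+078D → 2-byte form DE 8D at offsets 13–14.
Offset 13 falls in char 5's range; it's byte 1 of DE 8D = 0xDE.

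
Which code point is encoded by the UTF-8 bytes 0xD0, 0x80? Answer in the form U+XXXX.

U+0400

Leading byte 0xD0 = 11010000 matches 110xxxxx → 2-byte sequence.
Byte 1: 0xD0 = 11010000, payload 10000 (5 bits).
Byte 2: 0x80 = 10000000 (10xxxxxx ✓), payload 000000.
Concatenate: 10000000000 = 0x400 (11 bits → U+0400).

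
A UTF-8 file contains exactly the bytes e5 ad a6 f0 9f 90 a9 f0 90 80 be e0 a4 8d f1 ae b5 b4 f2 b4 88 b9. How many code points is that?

Byte at offset 0: 0xE5 = 11100101 → 3-byte char (#1). Advance 3.
Byte at offset 3: 0xF0 = 11110000 → 4-byte char (#2). Advance 4.
Byte at offset 7: 0xF0 = 11110000 → 4-byte char (#3). Advance 4.
Byte at offset 11: 0xE0 = 11100000 → 3-byte char (#4). Advance 3.
Byte at offset 14: 0xF1 = 11110001 → 4-byte char (#5). Advance 4.
Byte at offset 18: 0xF2 = 11110010 → 4-byte char (#6). Advance 4.
Reached end at offset 22 after 6 code points.

6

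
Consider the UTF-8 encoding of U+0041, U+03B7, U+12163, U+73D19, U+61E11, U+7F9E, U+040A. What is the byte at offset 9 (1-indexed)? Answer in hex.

1-indexed offset 9 is 0-indexed offset 8.
U+0041 → 1-byte form 41 at offsets 0–0.
U+03B7 → 2-byte form CE B7 at offsets 1–2.
U+12163 → 4-byte form F0 92 85 A3 at offsets 3–6.
U+73D19 → 4-byte form F1 B3 B4 99 at offsets 7–10.
Offset 8 falls in char 4's range; it's byte 2 of F1 B3 B4 99 = 0xB3.

0xB3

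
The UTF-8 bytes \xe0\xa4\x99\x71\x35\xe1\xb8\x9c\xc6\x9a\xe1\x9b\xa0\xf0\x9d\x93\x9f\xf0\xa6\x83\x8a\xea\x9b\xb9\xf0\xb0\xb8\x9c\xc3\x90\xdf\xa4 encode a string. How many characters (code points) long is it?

12

Byte at offset 0: 0xE0 = 11100000 → 3-byte char (#1). Advance 3.
Byte at offset 3: 0x71 = 01110001 → 1-byte char (#2). Advance 1.
Byte at offset 4: 0x35 = 00110101 → 1-byte char (#3). Advance 1.
Byte at offset 5: 0xE1 = 11100001 → 3-byte char (#4). Advance 3.
Byte at offset 8: 0xC6 = 11000110 → 2-byte char (#5). Advance 2.
Byte at offset 10: 0xE1 = 11100001 → 3-byte char (#6). Advance 3.
Byte at offset 13: 0xF0 = 11110000 → 4-byte char (#7). Advance 4.
Byte at offset 17: 0xF0 = 11110000 → 4-byte char (#8). Advance 4.
Byte at offset 21: 0xEA = 11101010 → 3-byte char (#9). Advance 3.
Byte at offset 24: 0xF0 = 11110000 → 4-byte char (#10). Advance 4.
Byte at offset 28: 0xC3 = 11000011 → 2-byte char (#11). Advance 2.
Byte at offset 30: 0xDF = 11011111 → 2-byte char (#12). Advance 2.
Reached end at offset 32 after 12 code points.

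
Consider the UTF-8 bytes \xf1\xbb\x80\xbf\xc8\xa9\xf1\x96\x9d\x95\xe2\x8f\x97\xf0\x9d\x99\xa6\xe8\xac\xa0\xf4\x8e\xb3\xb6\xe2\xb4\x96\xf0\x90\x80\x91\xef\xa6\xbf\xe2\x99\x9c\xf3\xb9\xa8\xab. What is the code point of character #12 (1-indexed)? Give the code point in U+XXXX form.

Offset 0: leading byte 0xF1 = 11110001 → 4-byte char #1 = F1 BB 80 BF.
Offset 4: leading byte 0xC8 = 11001000 → 2-byte char #2 = C8 A9.
Offset 6: leading byte 0xF1 = 11110001 → 4-byte char #3 = F1 96 9D 95.
Offset 10: leading byte 0xE2 = 11100010 → 3-byte char #4 = E2 8F 97.
Offset 13: leading byte 0xF0 = 11110000 → 4-byte char #5 = F0 9D 99 A6.
Offset 17: leading byte 0xE8 = 11101000 → 3-byte char #6 = E8 AC A0.
Offset 20: leading byte 0xF4 = 11110100 → 4-byte char #7 = F4 8E B3 B6.
Offset 24: leading byte 0xE2 = 11100010 → 3-byte char #8 = E2 B4 96.
Offset 27: leading byte 0xF0 = 11110000 → 4-byte char #9 = F0 90 80 91.
Offset 31: leading byte 0xEF = 11101111 → 3-byte char #10 = EF A6 BF.
Offset 34: leading byte 0xE2 = 11100010 → 3-byte char #11 = E2 99 9C.
Offset 37: leading byte 0xF3 = 11110011 → 4-byte char #12 = F3 B9 A8 AB.
Leading byte 0xF3 = 11110011 matches 11110xxx → 4-byte sequence.
Byte 1: 0xF3 = 11110011, payload 011 (3 bits).
Byte 2: 0xB9 = 10111001 (10xxxxxx ✓), payload 111001.
Byte 3: 0xA8 = 10101000 (10xxxxxx ✓), payload 101000.
Byte 4: 0xAB = 10101011 (10xxxxxx ✓), payload 101011.
Concatenate: 011111001101000101011 = 0xF9A2B (21 bits → U+F9A2B).

U+F9A2B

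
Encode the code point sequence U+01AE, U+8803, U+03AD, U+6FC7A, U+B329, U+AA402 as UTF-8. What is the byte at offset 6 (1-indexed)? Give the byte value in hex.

0xCE

1-indexed offset 6 is 0-indexed offset 5.
U+01AE → 2-byte form C6 AE at offsets 0–1.
U+8803 → 3-byte form E8 A0 83 at offsets 2–4.
U+03AD → 2-byte form CE AD at offsets 5–6.
Offset 5 falls in char 3's range; it's byte 1 of CE AD = 0xCE.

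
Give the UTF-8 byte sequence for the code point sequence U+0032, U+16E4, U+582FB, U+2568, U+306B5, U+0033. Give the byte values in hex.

32 E1 9B A4 F1 98 8B BB E2 95 A8 F0 B0 9A B5 33

U+0032: 1-byte form → 32.
U+16E4: 3-byte form → E1 9B A4.
U+582FB: 4-byte form → F1 98 8B BB.
U+2568: 3-byte form → E2 95 A8.
U+306B5: 4-byte form → F0 B0 9A B5.
U+0033: 1-byte form → 33.
Concatenated (16 bytes): 32 E1 9B A4 F1 98 8B BB E2 95 A8 F0 B0 9A B5 33.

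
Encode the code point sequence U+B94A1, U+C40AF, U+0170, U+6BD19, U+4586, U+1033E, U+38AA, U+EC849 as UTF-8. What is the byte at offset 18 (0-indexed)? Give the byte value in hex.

U+B94A1 → 4-byte form F2 B9 92 A1 at offsets 0–3.
U+C40AF → 4-byte form F3 84 82 AF at offsets 4–7.
U+0170 → 2-byte form C5 B0 at offsets 8–9.
U+6BD19 → 4-byte form F1 AB B4 99 at offsets 10–13.
U+4586 → 3-byte form E4 96 86 at offsets 14–16.
U+1033E → 4-byte form F0 90 8C BE at offsets 17–20.
Offset 18 falls in char 6's range; it's byte 2 of F0 90 8C BE = 0x90.

0x90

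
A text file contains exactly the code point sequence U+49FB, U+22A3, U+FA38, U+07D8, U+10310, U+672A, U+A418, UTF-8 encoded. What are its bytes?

E4 A7 BB E2 8A A3 EF A8 B8 DF 98 F0 90 8C 90 E6 9C AA EA 90 98

U+49FB: 3-byte form → E4 A7 BB.
U+22A3: 3-byte form → E2 8A A3.
U+FA38: 3-byte form → EF A8 B8.
U+07D8: 2-byte form → DF 98.
U+10310: 4-byte form → F0 90 8C 90.
U+672A: 3-byte form → E6 9C AA.
U+A418: 3-byte form → EA 90 98.
Concatenated (21 bytes): E4 A7 BB E2 8A A3 EF A8 B8 DF 98 F0 90 8C 90 E6 9C AA EA 90 98.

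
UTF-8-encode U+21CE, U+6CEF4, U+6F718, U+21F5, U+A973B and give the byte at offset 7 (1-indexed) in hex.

1-indexed offset 7 is 0-indexed offset 6.
U+21CE → 3-byte form E2 87 8E at offsets 0–2.
U+6CEF4 → 4-byte form F1 AC BB B4 at offsets 3–6.
Offset 6 falls in char 2's range; it's byte 4 of F1 AC BB B4 = 0xB4.

0xB4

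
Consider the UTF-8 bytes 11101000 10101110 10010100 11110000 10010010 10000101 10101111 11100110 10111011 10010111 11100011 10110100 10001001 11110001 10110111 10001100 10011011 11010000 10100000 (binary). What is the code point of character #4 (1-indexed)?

U+3D09

Offset 0: leading byte 0xE8 = 11101000 → 3-byte char #1 = E8 AE 94.
Offset 3: leading byte 0xF0 = 11110000 → 4-byte char #2 = F0 92 85 AF.
Offset 7: leading byte 0xE6 = 11100110 → 3-byte char #3 = E6 BB 97.
Offset 10: leading byte 0xE3 = 11100011 → 3-byte char #4 = E3 B4 89.
Leading byte 0xE3 = 11100011 matches 1110xxxx → 3-byte sequence.
Byte 1: 0xE3 = 11100011, payload 0011 (4 bits).
Byte 2: 0xB4 = 10110100 (10xxxxxx ✓), payload 110100.
Byte 3: 0x89 = 10001001 (10xxxxxx ✓), payload 001001.
Concatenate: 0011110100001001 = 0x3D09 (16 bits → U+3D09).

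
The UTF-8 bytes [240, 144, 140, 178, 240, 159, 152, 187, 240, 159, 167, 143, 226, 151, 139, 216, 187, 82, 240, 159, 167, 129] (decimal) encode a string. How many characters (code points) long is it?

7

Byte at offset 0: 0xF0 = 11110000 → 4-byte char (#1). Advance 4.
Byte at offset 4: 0xF0 = 11110000 → 4-byte char (#2). Advance 4.
Byte at offset 8: 0xF0 = 11110000 → 4-byte char (#3). Advance 4.
Byte at offset 12: 0xE2 = 11100010 → 3-byte char (#4). Advance 3.
Byte at offset 15: 0xD8 = 11011000 → 2-byte char (#5). Advance 2.
Byte at offset 17: 0x52 = 01010010 → 1-byte char (#6). Advance 1.
Byte at offset 18: 0xF0 = 11110000 → 4-byte char (#7). Advance 4.
Reached end at offset 22 after 7 code points.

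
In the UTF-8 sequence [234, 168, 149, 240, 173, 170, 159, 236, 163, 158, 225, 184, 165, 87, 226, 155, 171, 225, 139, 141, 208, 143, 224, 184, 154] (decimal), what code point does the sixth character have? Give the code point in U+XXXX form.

U+26EB

Offset 0: leading byte 0xEA = 11101010 → 3-byte char #1 = EA A8 95.
Offset 3: leading byte 0xF0 = 11110000 → 4-byte char #2 = F0 AD AA 9F.
Offset 7: leading byte 0xEC = 11101100 → 3-byte char #3 = EC A3 9E.
Offset 10: leading byte 0xE1 = 11100001 → 3-byte char #4 = E1 B8 A5.
Offset 13: leading byte 0x57 = 01010111 → 1-byte char #5 = 57.
Offset 14: leading byte 0xE2 = 11100010 → 3-byte char #6 = E2 9B AB.
Leading byte 0xE2 = 11100010 matches 1110xxxx → 3-byte sequence.
Byte 1: 0xE2 = 11100010, payload 0010 (4 bits).
Byte 2: 0x9B = 10011011 (10xxxxxx ✓), payload 011011.
Byte 3: 0xAB = 10101011 (10xxxxxx ✓), payload 101011.
Concatenate: 0010011011101011 = 0x26EB (16 bits → U+26EB).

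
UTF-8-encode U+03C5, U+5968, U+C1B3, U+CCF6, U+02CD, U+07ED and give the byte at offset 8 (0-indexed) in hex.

0xEC

U+03C5 → 2-byte form CF 85 at offsets 0–1.
U+5968 → 3-byte form E5 A5 A8 at offsets 2–4.
U+C1B3 → 3-byte form EC 86 B3 at offsets 5–7.
U+CCF6 → 3-byte form EC B3 B6 at offsets 8–10.
Offset 8 falls in char 4's range; it's byte 1 of EC B3 B6 = 0xEC.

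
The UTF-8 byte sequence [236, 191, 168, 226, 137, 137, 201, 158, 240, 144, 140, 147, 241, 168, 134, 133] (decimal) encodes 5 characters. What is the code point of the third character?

Offset 0: leading byte 0xEC = 11101100 → 3-byte char #1 = EC BF A8.
Offset 3: leading byte 0xE2 = 11100010 → 3-byte char #2 = E2 89 89.
Offset 6: leading byte 0xC9 = 11001001 → 2-byte char #3 = C9 9E.
Leading byte 0xC9 = 11001001 matches 110xxxxx → 2-byte sequence.
Byte 1: 0xC9 = 11001001, payload 01001 (5 bits).
Byte 2: 0x9E = 10011110 (10xxxxxx ✓), payload 011110.
Concatenate: 01001011110 = 0x25E (11 bits → U+025E).

U+025E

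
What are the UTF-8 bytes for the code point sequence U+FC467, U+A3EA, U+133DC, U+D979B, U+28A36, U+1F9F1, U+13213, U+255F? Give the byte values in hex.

U+FC467: 4-byte form → F3 BC 91 A7.
U+A3EA: 3-byte form → EA 8F AA.
U+133DC: 4-byte form → F0 93 8F 9C.
U+D979B: 4-byte form → F3 99 9E 9B.
U+28A36: 4-byte form → F0 A8 A8 B6.
U+1F9F1: 4-byte form → F0 9F A7 B1.
U+13213: 4-byte form → F0 93 88 93.
U+255F: 3-byte form → E2 95 9F.
Concatenated (30 bytes): F3 BC 91 A7 EA 8F AA F0 93 8F 9C F3 99 9E 9B F0 A8 A8 B6 F0 9F A7 B1 F0 93 88 93 E2 95 9F.

F3 BC 91 A7 EA 8F AA F0 93 8F 9C F3 99 9E 9B F0 A8 A8 B6 F0 9F A7 B1 F0 93 88 93 E2 95 9F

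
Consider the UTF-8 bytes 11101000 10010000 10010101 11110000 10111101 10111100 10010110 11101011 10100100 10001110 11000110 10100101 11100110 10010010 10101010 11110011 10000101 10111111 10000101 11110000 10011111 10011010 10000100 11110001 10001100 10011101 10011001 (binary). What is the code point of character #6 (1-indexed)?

U+C5FC5

Offset 0: leading byte 0xE8 = 11101000 → 3-byte char #1 = E8 90 95.
Offset 3: leading byte 0xF0 = 11110000 → 4-byte char #2 = F0 BD BC 96.
Offset 7: leading byte 0xEB = 11101011 → 3-byte char #3 = EB A4 8E.
Offset 10: leading byte 0xC6 = 11000110 → 2-byte char #4 = C6 A5.
Offset 12: leading byte 0xE6 = 11100110 → 3-byte char #5 = E6 92 AA.
Offset 15: leading byte 0xF3 = 11110011 → 4-byte char #6 = F3 85 BF 85.
Leading byte 0xF3 = 11110011 matches 11110xxx → 4-byte sequence.
Byte 1: 0xF3 = 11110011, payload 011 (3 bits).
Byte 2: 0x85 = 10000101 (10xxxxxx ✓), payload 000101.
Byte 3: 0xBF = 10111111 (10xxxxxx ✓), payload 111111.
Byte 4: 0x85 = 10000101 (10xxxxxx ✓), payload 000101.
Concatenate: 011000101111111000101 = 0xC5FC5 (21 bits → U+C5FC5).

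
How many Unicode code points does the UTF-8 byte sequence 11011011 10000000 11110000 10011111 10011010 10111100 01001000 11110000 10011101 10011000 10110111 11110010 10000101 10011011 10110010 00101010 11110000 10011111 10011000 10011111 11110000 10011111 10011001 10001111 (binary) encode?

Byte at offset 0: 0xDB = 11011011 → 2-byte char (#1). Advance 2.
Byte at offset 2: 0xF0 = 11110000 → 4-byte char (#2). Advance 4.
Byte at offset 6: 0x48 = 01001000 → 1-byte char (#3). Advance 1.
Byte at offset 7: 0xF0 = 11110000 → 4-byte char (#4). Advance 4.
Byte at offset 11: 0xF2 = 11110010 → 4-byte char (#5). Advance 4.
Byte at offset 15: 0x2A = 00101010 → 1-byte char (#6). Advance 1.
Byte at offset 16: 0xF0 = 11110000 → 4-byte char (#7). Advance 4.
Byte at offset 20: 0xF0 = 11110000 → 4-byte char (#8). Advance 4.
Reached end at offset 24 after 8 code points.

8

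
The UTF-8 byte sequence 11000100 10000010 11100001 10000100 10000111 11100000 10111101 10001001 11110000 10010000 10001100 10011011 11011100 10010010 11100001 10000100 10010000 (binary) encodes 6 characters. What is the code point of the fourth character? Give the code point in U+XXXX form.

Offset 0: leading byte 0xC4 = 11000100 → 2-byte char #1 = C4 82.
Offset 2: leading byte 0xE1 = 11100001 → 3-byte char #2 = E1 84 87.
Offset 5: leading byte 0xE0 = 11100000 → 3-byte char #3 = E0 BD 89.
Offset 8: leading byte 0xF0 = 11110000 → 4-byte char #4 = F0 90 8C 9B.
Leading byte 0xF0 = 11110000 matches 11110xxx → 4-byte sequence.
Byte 1: 0xF0 = 11110000, payload 000 (3 bits).
Byte 2: 0x90 = 10010000 (10xxxxxx ✓), payload 010000.
Byte 3: 0x8C = 10001100 (10xxxxxx ✓), payload 001100.
Byte 4: 0x9B = 10011011 (10xxxxxx ✓), payload 011011.
Concatenate: 000010000001100011011 = 0x1031B (21 bits → U+1031B).

U+1031B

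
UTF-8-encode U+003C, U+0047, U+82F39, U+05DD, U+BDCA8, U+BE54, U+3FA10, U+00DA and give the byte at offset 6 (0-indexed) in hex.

0xD7

U+003C → 1-byte form 3C at offsets 0–0.
U+0047 → 1-byte form 47 at offsets 1–1.
U+82F39 → 4-byte form F2 82 BC B9 at offsets 2–5.
U+05DD → 2-byte form D7 9D at offsets 6–7.
Offset 6 falls in char 4's range; it's byte 1 of D7 9D = 0xD7.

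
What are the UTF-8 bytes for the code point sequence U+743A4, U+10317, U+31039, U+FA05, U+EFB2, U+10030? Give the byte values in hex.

F1 B4 8E A4 F0 90 8C 97 F0 B1 80 B9 EF A8 85 EE BE B2 F0 90 80 B0

U+743A4: 4-byte form → F1 B4 8E A4.
U+10317: 4-byte form → F0 90 8C 97.
U+31039: 4-byte form → F0 B1 80 B9.
U+FA05: 3-byte form → EF A8 85.
U+EFB2: 3-byte form → EE BE B2.
U+10030: 4-byte form → F0 90 80 B0.
Concatenated (22 bytes): F1 B4 8E A4 F0 90 8C 97 F0 B1 80 B9 EF A8 85 EE BE B2 F0 90 80 B0.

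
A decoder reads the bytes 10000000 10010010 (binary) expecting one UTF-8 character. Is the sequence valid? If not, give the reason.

Byte 0x80 = 10000000 has the form 10xxxxxx — a continuation byte — but there is no preceding leading byte.

invalid (continuation byte with no leading byte)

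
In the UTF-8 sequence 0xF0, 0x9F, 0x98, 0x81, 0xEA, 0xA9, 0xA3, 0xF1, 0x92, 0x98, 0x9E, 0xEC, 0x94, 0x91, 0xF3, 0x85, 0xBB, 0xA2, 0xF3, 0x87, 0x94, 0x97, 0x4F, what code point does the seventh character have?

U+004F

Offset 0: leading byte 0xF0 = 11110000 → 4-byte char #1 = F0 9F 98 81.
Offset 4: leading byte 0xEA = 11101010 → 3-byte char #2 = EA A9 A3.
Offset 7: leading byte 0xF1 = 11110001 → 4-byte char #3 = F1 92 98 9E.
Offset 11: leading byte 0xEC = 11101100 → 3-byte char #4 = EC 94 91.
Offset 14: leading byte 0xF3 = 11110011 → 4-byte char #5 = F3 85 BB A2.
Offset 18: leading byte 0xF3 = 11110011 → 4-byte char #6 = F3 87 94 97.
Offset 22: leading byte 0x4F = 01001111 → 1-byte char #7 = 4F.
Leading byte 0x4F = 01001111 matches 0xxxxxxx → 1-byte sequence.
Byte 1: 0x4F = 01001111, payload 1001111 (7 bits).
Concatenate: 1001111 = 0x4F (7 bits → U+004F).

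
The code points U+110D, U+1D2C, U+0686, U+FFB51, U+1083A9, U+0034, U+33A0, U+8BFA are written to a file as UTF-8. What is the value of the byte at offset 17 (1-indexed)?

0x34

1-indexed offset 17 is 0-indexed offset 16.
U+110D → 3-byte form E1 84 8D at offsets 0–2.
U+1D2C → 3-byte form E1 B4 AC at offsets 3–5.
U+0686 → 2-byte form DA 86 at offsets 6–7.
U+FFB51 → 4-byte form F3 BF AD 91 at offsets 8–11.
U+1083A9 → 4-byte form F4 88 8E A9 at offsets 12–15.
U+0034 → 1-byte form 34 at offsets 16–16.
Offset 16 falls in char 6's range; it's byte 1 of 34 = 0x34.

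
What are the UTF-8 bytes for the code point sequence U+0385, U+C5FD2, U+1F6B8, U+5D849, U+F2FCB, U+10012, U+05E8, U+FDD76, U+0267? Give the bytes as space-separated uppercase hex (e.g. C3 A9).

U+0385: 2-byte form → CE 85.
U+C5FD2: 4-byte form → F3 85 BF 92.
U+1F6B8: 4-byte form → F0 9F 9A B8.
U+5D849: 4-byte form → F1 9D A1 89.
U+F2FCB: 4-byte form → F3 B2 BF 8B.
U+10012: 4-byte form → F0 90 80 92.
U+05E8: 2-byte form → D7 A8.
U+FDD76: 4-byte form → F3 BD B5 B6.
U+0267: 2-byte form → C9 A7.
Concatenated (30 bytes): CE 85 F3 85 BF 92 F0 9F 9A B8 F1 9D A1 89 F3 B2 BF 8B F0 90 80 92 D7 A8 F3 BD B5 B6 C9 A7.

CE 85 F3 85 BF 92 F0 9F 9A B8 F1 9D A1 89 F3 B2 BF 8B F0 90 80 92 D7 A8 F3 BD B5 B6 C9 A7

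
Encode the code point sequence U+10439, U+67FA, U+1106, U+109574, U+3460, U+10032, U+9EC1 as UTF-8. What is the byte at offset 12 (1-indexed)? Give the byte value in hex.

1-indexed offset 12 is 0-indexed offset 11.
U+10439 → 4-byte form F0 90 90 B9 at offsets 0–3.
U+67FA → 3-byte form E6 9F BA at offsets 4–6.
U+1106 → 3-byte form E1 84 86 at offsets 7–9.
U+109574 → 4-byte form F4 89 95 B4 at offsets 10–13.
Offset 11 falls in char 4's range; it's byte 2 of F4 89 95 B4 = 0x89.

0x89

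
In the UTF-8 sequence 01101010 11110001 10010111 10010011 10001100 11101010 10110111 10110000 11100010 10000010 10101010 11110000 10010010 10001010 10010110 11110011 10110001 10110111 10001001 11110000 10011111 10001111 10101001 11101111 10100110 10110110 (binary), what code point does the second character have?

U+574CC

Offset 0: leading byte 0x6A = 01101010 → 1-byte char #1 = 6A.
Offset 1: leading byte 0xF1 = 11110001 → 4-byte char #2 = F1 97 93 8C.
Leading byte 0xF1 = 11110001 matches 11110xxx → 4-byte sequence.
Byte 1: 0xF1 = 11110001, payload 001 (3 bits).
Byte 2: 0x97 = 10010111 (10xxxxxx ✓), payload 010111.
Byte 3: 0x93 = 10010011 (10xxxxxx ✓), payload 010011.
Byte 4: 0x8C = 10001100 (10xxxxxx ✓), payload 001100.
Concatenate: 001010111010011001100 = 0x574CC (21 bits → U+574CC).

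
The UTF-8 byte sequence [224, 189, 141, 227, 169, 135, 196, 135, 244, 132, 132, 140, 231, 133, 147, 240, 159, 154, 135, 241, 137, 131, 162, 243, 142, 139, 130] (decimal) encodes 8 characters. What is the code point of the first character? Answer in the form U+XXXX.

Offset 0: leading byte 0xE0 = 11100000 → 3-byte char #1 = E0 BD 8D.
Leading byte 0xE0 = 11100000 matches 1110xxxx → 3-byte sequence.
Byte 1: 0xE0 = 11100000, payload 0000 (4 bits).
Byte 2: 0xBD = 10111101 (10xxxxxx ✓), payload 111101.
Byte 3: 0x8D = 10001101 (10xxxxxx ✓), payload 001101.
Concatenate: 0000111101001101 = 0xF4D (16 bits → U+0F4D).

U+0F4D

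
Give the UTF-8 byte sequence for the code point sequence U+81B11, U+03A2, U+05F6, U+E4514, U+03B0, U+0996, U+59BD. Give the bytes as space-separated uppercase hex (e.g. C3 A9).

U+81B11: 4-byte form → F2 81 AC 91.
U+03A2: 2-byte form → CE A2.
U+05F6: 2-byte form → D7 B6.
U+E4514: 4-byte form → F3 A4 94 94.
U+03B0: 2-byte form → CE B0.
U+0996: 3-byte form → E0 A6 96.
U+59BD: 3-byte form → E5 A6 BD.
Concatenated (20 bytes): F2 81 AC 91 CE A2 D7 B6 F3 A4 94 94 CE B0 E0 A6 96 E5 A6 BD.

F2 81 AC 91 CE A2 D7 B6 F3 A4 94 94 CE B0 E0 A6 96 E5 A6 BD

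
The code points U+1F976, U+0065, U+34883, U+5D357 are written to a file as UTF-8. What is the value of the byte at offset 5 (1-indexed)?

1-indexed offset 5 is 0-indexed offset 4.
U+1F976 → 4-byte form F0 9F A5 B6 at offsets 0–3.
U+0065 → 1-byte form 65 at offsets 4–4.
Offset 4 falls in char 2's range; it's byte 1 of 65 = 0x65.

0x65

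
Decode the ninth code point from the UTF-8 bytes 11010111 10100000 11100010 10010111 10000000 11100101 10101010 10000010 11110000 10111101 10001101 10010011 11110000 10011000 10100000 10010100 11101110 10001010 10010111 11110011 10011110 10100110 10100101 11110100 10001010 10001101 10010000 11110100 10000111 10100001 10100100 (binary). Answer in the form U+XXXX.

U+107864

Offset 0: leading byte 0xD7 = 11010111 → 2-byte char #1 = D7 A0.
Offset 2: leading byte 0xE2 = 11100010 → 3-byte char #2 = E2 97 80.
Offset 5: leading byte 0xE5 = 11100101 → 3-byte char #3 = E5 AA 82.
Offset 8: leading byte 0xF0 = 11110000 → 4-byte char #4 = F0 BD 8D 93.
Offset 12: leading byte 0xF0 = 11110000 → 4-byte char #5 = F0 98 A0 94.
Offset 16: leading byte 0xEE = 11101110 → 3-byte char #6 = EE 8A 97.
Offset 19: leading byte 0xF3 = 11110011 → 4-byte char #7 = F3 9E A6 A5.
Offset 23: leading byte 0xF4 = 11110100 → 4-byte char #8 = F4 8A 8D 90.
Offset 27: leading byte 0xF4 = 11110100 → 4-byte char #9 = F4 87 A1 A4.
Leading byte 0xF4 = 11110100 matches 11110xxx → 4-byte sequence.
Byte 1: 0xF4 = 11110100, payload 100 (3 bits).
Byte 2: 0x87 = 10000111 (10xxxxxx ✓), payload 000111.
Byte 3: 0xA1 = 10100001 (10xxxxxx ✓), payload 100001.
Byte 4: 0xA4 = 10100100 (10xxxxxx ✓), payload 100100.
Concatenate: 100000111100001100100 = 0x107864 (21 bits → U+107864).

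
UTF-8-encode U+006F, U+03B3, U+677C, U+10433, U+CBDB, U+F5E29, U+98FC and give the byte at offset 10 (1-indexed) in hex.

1-indexed offset 10 is 0-indexed offset 9.
U+006F → 1-byte form 6F at offsets 0–0.
U+03B3 → 2-byte form CE B3 at offsets 1–2.
U+677C → 3-byte form E6 9D BC at offsets 3–5.
U+10433 → 4-byte form F0 90 90 B3 at offsets 6–9.
Offset 9 falls in char 4's range; it's byte 4 of F0 90 90 B3 = 0xB3.

0xB3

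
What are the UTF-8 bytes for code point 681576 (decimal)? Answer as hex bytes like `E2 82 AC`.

U+A6668 = 0xA6668 = 681576 decimal. In range U+10000–U+10FFFF → 4-byte form: 11110xxx 10xxxxxx 10xxxxxx 10xxxxxx.
Binary (21 bits): 010100110011001101000.
Split 3+6+6+6: 010 | 100110 | 011001 | 101000.
Byte 1: 11110010 = 0xF2.
Byte 2: 10100110 = 0xA6.
Byte 3: 10011001 = 0x99.
Byte 4: 10101000 = 0xA8.

F2 A6 99 A8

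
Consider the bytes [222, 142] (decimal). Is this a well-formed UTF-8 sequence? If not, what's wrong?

Leading byte 0xDE = 11011110 → 2-byte form.
Continuation bytes 0x8E=10001110 all match 10xxxxxx.
Decoded value 0x78E is ≥ 0x80 (shortest form) and not a surrogate.

valid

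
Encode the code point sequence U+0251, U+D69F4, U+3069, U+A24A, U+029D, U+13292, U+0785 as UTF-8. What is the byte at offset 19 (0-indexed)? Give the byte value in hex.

0x85

U+0251 → 2-byte form C9 91 at offsets 0–1.
U+D69F4 → 4-byte form F3 96 A7 B4 at offsets 2–5.
U+3069 → 3-byte form E3 81 A9 at offsets 6–8.
U+A24A → 3-byte form EA 89 8A at offsets 9–11.
U+029D → 2-byte form CA 9D at offsets 12–13.
U+13292 → 4-byte form F0 93 8A 92 at offsets 14–17.
U+0785 → 2-byte form DE 85 at offsets 18–19.
Offset 19 falls in char 7's range; it's byte 2 of DE 85 = 0x85.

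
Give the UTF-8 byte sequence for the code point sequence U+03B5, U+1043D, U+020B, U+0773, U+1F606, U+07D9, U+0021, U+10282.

CE B5 F0 90 90 BD C8 8B DD B3 F0 9F 98 86 DF 99 21 F0 90 8A 82

U+03B5: 2-byte form → CE B5.
U+1043D: 4-byte form → F0 90 90 BD.
U+020B: 2-byte form → C8 8B.
U+0773: 2-byte form → DD B3.
U+1F606: 4-byte form → F0 9F 98 86.
U+07D9: 2-byte form → DF 99.
U+0021: 1-byte form → 21.
U+10282: 4-byte form → F0 90 8A 82.
Concatenated (21 bytes): CE B5 F0 90 90 BD C8 8B DD B3 F0 9F 98 86 DF 99 21 F0 90 8A 82.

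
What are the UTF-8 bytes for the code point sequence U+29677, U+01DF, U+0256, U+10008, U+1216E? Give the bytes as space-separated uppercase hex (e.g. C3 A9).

U+29677: 4-byte form → F0 A9 99 B7.
U+01DF: 2-byte form → C7 9F.
U+0256: 2-byte form → C9 96.
U+10008: 4-byte form → F0 90 80 88.
U+1216E: 4-byte form → F0 92 85 AE.
Concatenated (16 bytes): F0 A9 99 B7 C7 9F C9 96 F0 90 80 88 F0 92 85 AE.

F0 A9 99 B7 C7 9F C9 96 F0 90 80 88 F0 92 85 AE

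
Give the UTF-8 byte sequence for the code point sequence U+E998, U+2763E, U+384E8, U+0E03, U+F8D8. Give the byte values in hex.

U+E998: 3-byte form → EE A6 98.
U+2763E: 4-byte form → F0 A7 98 BE.
U+384E8: 4-byte form → F0 B8 93 A8.
U+0E03: 3-byte form → E0 B8 83.
U+F8D8: 3-byte form → EF A3 98.
Concatenated (17 bytes): EE A6 98 F0 A7 98 BE F0 B8 93 A8 E0 B8 83 EF A3 98.

EE A6 98 F0 A7 98 BE F0 B8 93 A8 E0 B8 83 EF A3 98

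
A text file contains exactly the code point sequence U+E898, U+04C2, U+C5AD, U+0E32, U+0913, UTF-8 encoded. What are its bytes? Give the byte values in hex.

U+E898: 3-byte form → EE A2 98.
U+04C2: 2-byte form → D3 82.
U+C5AD: 3-byte form → EC 96 AD.
U+0E32: 3-byte form → E0 B8 B2.
U+0913: 3-byte form → E0 A4 93.
Concatenated (14 bytes): EE A2 98 D3 82 EC 96 AD E0 B8 B2 E0 A4 93.

EE A2 98 D3 82 EC 96 AD E0 B8 B2 E0 A4 93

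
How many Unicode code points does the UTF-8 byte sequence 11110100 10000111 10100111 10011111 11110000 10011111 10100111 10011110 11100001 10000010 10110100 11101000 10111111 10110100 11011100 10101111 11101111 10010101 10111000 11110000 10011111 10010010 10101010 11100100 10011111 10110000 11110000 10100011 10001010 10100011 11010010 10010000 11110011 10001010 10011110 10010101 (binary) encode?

11

Byte at offset 0: 0xF4 = 11110100 → 4-byte char (#1). Advance 4.
Byte at offset 4: 0xF0 = 11110000 → 4-byte char (#2). Advance 4.
Byte at offset 8: 0xE1 = 11100001 → 3-byte char (#3). Advance 3.
Byte at offset 11: 0xE8 = 11101000 → 3-byte char (#4). Advance 3.
Byte at offset 14: 0xDC = 11011100 → 2-byte char (#5). Advance 2.
Byte at offset 16: 0xEF = 11101111 → 3-byte char (#6). Advance 3.
Byte at offset 19: 0xF0 = 11110000 → 4-byte char (#7). Advance 4.
Byte at offset 23: 0xE4 = 11100100 → 3-byte char (#8). Advance 3.
Byte at offset 26: 0xF0 = 11110000 → 4-byte char (#9). Advance 4.
Byte at offset 30: 0xD2 = 11010010 → 2-byte char (#10). Advance 2.
Byte at offset 32: 0xF3 = 11110011 → 4-byte char (#11). Advance 4.
Reached end at offset 36 after 11 code points.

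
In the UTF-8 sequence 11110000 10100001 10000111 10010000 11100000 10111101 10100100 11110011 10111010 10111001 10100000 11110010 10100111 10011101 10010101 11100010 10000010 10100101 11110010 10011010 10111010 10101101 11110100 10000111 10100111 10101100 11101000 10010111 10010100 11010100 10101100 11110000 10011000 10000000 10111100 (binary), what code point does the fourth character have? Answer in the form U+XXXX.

Offset 0: leading byte 0xF0 = 11110000 → 4-byte char #1 = F0 A1 87 90.
Offset 4: leading byte 0xE0 = 11100000 → 3-byte char #2 = E0 BD A4.
Offset 7: leading byte 0xF3 = 11110011 → 4-byte char #3 = F3 BA B9 A0.
Offset 11: leading byte 0xF2 = 11110010 → 4-byte char #4 = F2 A7 9D 95.
Leading byte 0xF2 = 11110010 matches 11110xxx → 4-byte sequence.
Byte 1: 0xF2 = 11110010, payload 010 (3 bits).
Byte 2: 0xA7 = 10100111 (10xxxxxx ✓), payload 100111.
Byte 3: 0x9D = 10011101 (10xxxxxx ✓), payload 011101.
Byte 4: 0x95 = 10010101 (10xxxxxx ✓), payload 010101.
Concatenate: 010100111011101010101 = 0xA7755 (21 bits → U+A7755).

U+A7755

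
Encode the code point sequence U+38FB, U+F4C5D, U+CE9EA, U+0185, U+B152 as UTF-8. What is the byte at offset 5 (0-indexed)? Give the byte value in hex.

U+38FB → 3-byte form E3 A3 BB at offsets 0–2.
U+F4C5D → 4-byte form F3 B4 B1 9D at offsets 3–6.
Offset 5 falls in char 2's range; it's byte 3 of F3 B4 B1 9D = 0xB1.

0xB1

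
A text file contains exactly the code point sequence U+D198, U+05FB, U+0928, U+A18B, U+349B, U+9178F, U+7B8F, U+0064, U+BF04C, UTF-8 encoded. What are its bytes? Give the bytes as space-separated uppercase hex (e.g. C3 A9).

U+D198: 3-byte form → ED 86 98.
U+05FB: 2-byte form → D7 BB.
U+0928: 3-byte form → E0 A4 A8.
U+A18B: 3-byte form → EA 86 8B.
U+349B: 3-byte form → E3 92 9B.
U+9178F: 4-byte form → F2 91 9E 8F.
U+7B8F: 3-byte form → E7 AE 8F.
U+0064: 1-byte form → 64.
U+BF04C: 4-byte form → F2 BF 81 8C.
Concatenated (26 bytes): ED 86 98 D7 BB E0 A4 A8 EA 86 8B E3 92 9B F2 91 9E 8F E7 AE 8F 64 F2 BF 81 8C.

ED 86 98 D7 BB E0 A4 A8 EA 86 8B E3 92 9B F2 91 9E 8F E7 AE 8F 64 F2 BF 81 8C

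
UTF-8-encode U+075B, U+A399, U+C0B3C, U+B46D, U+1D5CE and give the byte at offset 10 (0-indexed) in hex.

0x91

U+075B → 2-byte form DD 9B at offsets 0–1.
U+A399 → 3-byte form EA 8E 99 at offsets 2–4.
U+C0B3C → 4-byte form F3 80 AC BC at offsets 5–8.
U+B46D → 3-byte form EB 91 AD at offsets 9–11.
Offset 10 falls in char 4's range; it's byte 2 of EB 91 AD = 0x91.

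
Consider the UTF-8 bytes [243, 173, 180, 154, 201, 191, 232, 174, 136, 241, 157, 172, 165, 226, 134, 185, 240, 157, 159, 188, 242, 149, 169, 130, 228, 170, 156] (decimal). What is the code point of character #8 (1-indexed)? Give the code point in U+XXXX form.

U+4A9C

Offset 0: leading byte 0xF3 = 11110011 → 4-byte char #1 = F3 AD B4 9A.
Offset 4: leading byte 0xC9 = 11001001 → 2-byte char #2 = C9 BF.
Offset 6: leading byte 0xE8 = 11101000 → 3-byte char #3 = E8 AE 88.
Offset 9: leading byte 0xF1 = 11110001 → 4-byte char #4 = F1 9D AC A5.
Offset 13: leading byte 0xE2 = 11100010 → 3-byte char #5 = E2 86 B9.
Offset 16: leading byte 0xF0 = 11110000 → 4-byte char #6 = F0 9D 9F BC.
Offset 20: leading byte 0xF2 = 11110010 → 4-byte char #7 = F2 95 A9 82.
Offset 24: leading byte 0xE4 = 11100100 → 3-byte char #8 = E4 AA 9C.
Leading byte 0xE4 = 11100100 matches 1110xxxx → 3-byte sequence.
Byte 1: 0xE4 = 11100100, payload 0100 (4 bits).
Byte 2: 0xAA = 10101010 (10xxxxxx ✓), payload 101010.
Byte 3: 0x9C = 10011100 (10xxxxxx ✓), payload 011100.
Concatenate: 0100101010011100 = 0x4A9C (16 bits → U+4A9C).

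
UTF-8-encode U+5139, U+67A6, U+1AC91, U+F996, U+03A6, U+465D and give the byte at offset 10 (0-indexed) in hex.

0xEF

U+5139 → 3-byte form E5 84 B9 at offsets 0–2.
U+67A6 → 3-byte form E6 9E A6 at offsets 3–5.
U+1AC91 → 4-byte form F0 9A B2 91 at offsets 6–9.
U+F996 → 3-byte form EF A6 96 at offsets 10–12.
Offset 10 falls in char 4's range; it's byte 1 of EF A6 96 = 0xEF.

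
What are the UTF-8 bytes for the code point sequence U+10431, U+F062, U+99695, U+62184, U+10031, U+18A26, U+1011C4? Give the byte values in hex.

F0 90 90 B1 EF 81 A2 F2 99 9A 95 F1 A2 86 84 F0 90 80 B1 F0 98 A8 A6 F4 81 87 84

U+10431: 4-byte form → F0 90 90 B1.
U+F062: 3-byte form → EF 81 A2.
U+99695: 4-byte form → F2 99 9A 95.
U+62184: 4-byte form → F1 A2 86 84.
U+10031: 4-byte form → F0 90 80 B1.
U+18A26: 4-byte form → F0 98 A8 A6.
U+1011C4: 4-byte form → F4 81 87 84.
Concatenated (27 bytes): F0 90 90 B1 EF 81 A2 F2 99 9A 95 F1 A2 86 84 F0 90 80 B1 F0 98 A8 A6 F4 81 87 84.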